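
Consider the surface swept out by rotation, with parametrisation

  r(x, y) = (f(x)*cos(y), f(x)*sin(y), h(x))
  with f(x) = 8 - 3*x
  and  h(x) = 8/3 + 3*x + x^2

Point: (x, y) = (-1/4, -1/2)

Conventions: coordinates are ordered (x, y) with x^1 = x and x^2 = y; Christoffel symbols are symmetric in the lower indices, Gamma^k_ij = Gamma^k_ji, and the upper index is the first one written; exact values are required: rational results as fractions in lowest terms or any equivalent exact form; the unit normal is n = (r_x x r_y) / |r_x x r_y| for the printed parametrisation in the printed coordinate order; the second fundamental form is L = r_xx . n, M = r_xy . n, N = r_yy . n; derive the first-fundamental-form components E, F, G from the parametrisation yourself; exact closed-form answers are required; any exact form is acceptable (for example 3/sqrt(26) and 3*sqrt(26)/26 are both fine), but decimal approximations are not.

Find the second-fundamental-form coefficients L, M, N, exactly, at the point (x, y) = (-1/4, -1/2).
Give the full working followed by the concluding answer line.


f = 35/4, f' = -3, f'' = 0, h' = 5/2, h'' = 2
E = 61/4, F = 0, G = 1225/16; answer radicand W^2 = 61/4
unnormalised second-form numerators: l = -6, m = 0, n = 175/8; L = l/sqrt(61/4), and similarly M = m/sqrt(W^2), N = n/sqrt(W^2)

Answer: L = -12*sqrt(61)/61, M = 0, N = 175*sqrt(61)/244


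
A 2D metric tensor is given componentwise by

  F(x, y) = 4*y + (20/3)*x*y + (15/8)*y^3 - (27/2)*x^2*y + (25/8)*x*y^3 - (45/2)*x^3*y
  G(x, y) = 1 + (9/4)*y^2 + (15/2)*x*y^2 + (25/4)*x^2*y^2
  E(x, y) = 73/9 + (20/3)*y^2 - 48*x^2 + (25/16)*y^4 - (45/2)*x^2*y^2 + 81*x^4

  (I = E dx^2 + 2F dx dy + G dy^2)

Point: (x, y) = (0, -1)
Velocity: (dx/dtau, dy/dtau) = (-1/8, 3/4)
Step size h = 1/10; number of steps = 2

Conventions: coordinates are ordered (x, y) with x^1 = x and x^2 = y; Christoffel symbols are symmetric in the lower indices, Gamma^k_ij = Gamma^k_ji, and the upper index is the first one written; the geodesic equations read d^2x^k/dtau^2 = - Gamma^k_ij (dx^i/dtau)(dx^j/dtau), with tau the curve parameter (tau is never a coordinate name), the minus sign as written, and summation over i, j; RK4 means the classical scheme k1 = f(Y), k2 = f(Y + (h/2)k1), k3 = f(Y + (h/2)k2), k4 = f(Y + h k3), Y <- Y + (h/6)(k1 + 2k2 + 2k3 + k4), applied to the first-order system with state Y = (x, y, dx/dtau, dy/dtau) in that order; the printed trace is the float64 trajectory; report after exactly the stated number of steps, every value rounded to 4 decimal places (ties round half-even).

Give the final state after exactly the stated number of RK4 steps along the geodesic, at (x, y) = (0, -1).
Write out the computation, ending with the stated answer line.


f(Y) = (dx/dtau, dy/dtau, -Gamma^x_ij Y'^i Y'^j, -Gamma^y_ij Y'^i Y'^j) with the Gammas evaluated at the stage position; h = 0.100000; intermediate values shown to 6 dp
step 0: x = 0.0000, y = -1.0000, dx/dtau = -0.1250, dy/dtau = 0.7500
step 1:
  k1: at (x, y) = (0.000000, -1.000000), (dx/dtau, dy/dtau) = (-0.125000, 0.750000); Gamma_xxx = 0.000000, Gamma_xxy = -0.526709, Gamma_xyy = 0.316025, Gamma_yxx = 0.000000, Gamma_yxy = 0.201718, Gamma_yyy = -0.121031; k1 = (-0.125000, 0.750000, -0.276522, 0.105902)
  k2: at (x, y) = (-0.006250, -0.962500), (dx/dtau, dy/dtau) = (-0.138826, 0.755295); Gamma_xxx = 0.024353, Gamma_xxy = -0.520884, Gamma_xyy = 0.321324, Gamma_yxx = -0.009098, Gamma_yxy = 0.194595, Gamma_yyy = -0.120042; k2 = (-0.138826, 0.755295, -0.293010, 0.109464)
  k3: at (x, y) = (-0.006941, -0.962235), (dx/dtau, dy/dtau) = (-0.139650, 0.755473); Gamma_xxx = 0.027059, Gamma_xxy = -0.520978, Gamma_xyy = 0.321097, Gamma_yxx = -0.010096, Gamma_yxy = 0.194386, Gamma_yyy = -0.119807; k3 = (-0.139650, 0.755473, -0.293719, 0.109592)
  k4: at (x, y) = (-0.013965, -0.924453), (dx/dtau, dy/dtau) = (-0.154372, 0.760959); Gamma_xxx = 0.055954, Gamma_xxy = -0.514451, Gamma_xyy = 0.326124, Gamma_yxx = -0.020300, Gamma_yxy = 0.186644, Gamma_yyy = -0.118318; k4 = (-0.154372, 0.760959, -0.311044, 0.112847)
  Y <- Y + (h/6)(k1 + 2k2 + 2k3 + k4): x = -0.0139, y = -0.9245, dx/dtau = -0.1544, dy/dtau = 0.7609
step 2:
  k1: at (x, y) = (-0.013939, -0.924458), (dx/dtau, dy/dtau) = (-0.154350, 0.760948); Gamma_xxx = 0.055848, Gamma_xxy = -0.514446, Gamma_xyy = 0.326134, Gamma_yxx = -0.020263, Gamma_yxy = 0.186651, Gamma_yyy = -0.118327; k1 = (-0.154350, 0.760948, -0.311022, 0.112844)
  k2: at (x, y) = (-0.021656, -0.886411), (dx/dtau, dy/dtau) = (-0.169901, 0.766590); Gamma_xxx = 0.089209, Gamma_xxy = -0.507139, Gamma_xyy = 0.330886, Gamma_yxx = -0.031370, Gamma_yxy = 0.178336, Gamma_yyy = -0.116356; k2 = (-0.169901, 0.766590, -0.329128, 0.115738)
  k3: at (x, y) = (-0.022434, -0.886129), (dx/dtau, dy/dtau) = (-0.170807, 0.766735); Gamma_xxx = 0.092459, Gamma_xxy = -0.507238, Gamma_xyy = 0.330611, Gamma_yxx = -0.032468, Gamma_yxy = 0.178120, Gamma_yyy = -0.116096; k3 = (-0.170807, 0.766735, -0.329917, 0.115852)
  k4: at (x, y) = (-0.031019, -0.847785), (dx/dtau, dy/dtau) = (-0.187342, 0.772533); Gamma_xxx = 0.131484, Gamma_xxy = -0.499105, Gamma_xyy = 0.334968, Gamma_yxx = -0.044584, Gamma_yxy = 0.169239, Gamma_yyy = -0.113583; k4 = (-0.187342, 0.772533, -0.348995, 0.118339)
  Y <- Y + (h/6)(k1 + 2k2 + 2k3 + k4): x = -0.0310, y = -0.8478, dx/dtau = -0.1873, dy/dtau = 0.7725

Answer: x = -0.0310, y = -0.8478, dx/dtau = -0.1873, dy/dtau = 0.7725


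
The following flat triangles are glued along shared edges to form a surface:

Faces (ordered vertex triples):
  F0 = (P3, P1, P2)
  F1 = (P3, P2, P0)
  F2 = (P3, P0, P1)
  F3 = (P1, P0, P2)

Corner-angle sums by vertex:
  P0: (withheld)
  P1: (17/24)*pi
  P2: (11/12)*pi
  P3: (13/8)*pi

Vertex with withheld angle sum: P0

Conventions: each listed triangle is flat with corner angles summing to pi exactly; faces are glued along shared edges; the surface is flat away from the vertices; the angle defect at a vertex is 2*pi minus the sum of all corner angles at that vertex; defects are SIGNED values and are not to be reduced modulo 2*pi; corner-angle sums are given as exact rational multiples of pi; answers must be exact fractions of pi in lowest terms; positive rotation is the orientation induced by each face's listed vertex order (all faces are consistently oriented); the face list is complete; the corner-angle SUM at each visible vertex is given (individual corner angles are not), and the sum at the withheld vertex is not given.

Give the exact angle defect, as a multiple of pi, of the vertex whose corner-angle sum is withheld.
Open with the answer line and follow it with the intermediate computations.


Answer: defect(P0) = (5/4)*pi

V = 4, E = 6, F = 4; chi = V - E + F = 2
Gauss-Bonnet: total defect = 2*pi*chi = 4*pi; visible defects sum to (11/4)*pi


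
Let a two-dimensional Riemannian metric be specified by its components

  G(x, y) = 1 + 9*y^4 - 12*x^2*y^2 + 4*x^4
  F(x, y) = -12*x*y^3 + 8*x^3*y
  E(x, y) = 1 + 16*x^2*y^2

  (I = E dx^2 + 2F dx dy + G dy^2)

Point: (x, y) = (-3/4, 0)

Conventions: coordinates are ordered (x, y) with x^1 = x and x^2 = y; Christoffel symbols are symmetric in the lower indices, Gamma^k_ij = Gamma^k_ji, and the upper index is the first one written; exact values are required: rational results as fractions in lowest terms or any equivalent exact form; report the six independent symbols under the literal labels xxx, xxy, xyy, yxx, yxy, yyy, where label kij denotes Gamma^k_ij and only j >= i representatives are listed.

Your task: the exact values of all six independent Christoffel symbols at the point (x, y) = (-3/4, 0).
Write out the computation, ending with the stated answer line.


E = 1, F = 0, G = 145/64 at the point
E_x = 0, E_y = 0, F_x = 0, F_y = -27/8, G_x = -27/4, G_y = 0
EG - F^2 = 145/64;  g^inv = (64/145) * [[145/64, 0], [0, 1]]
first-kind symbols [ij,l] = (1/2)(d_i g_jl + d_j g_il - d_l g_ij): [xx,x] = E_x/2 = 0, [xx,y] = F_x - E_y/2 = 0, [xy,x] = E_y/2 = 0, [xy,y] = G_x/2 = -27/8, [yy,x] = F_y - G_x/2 = 0, [yy,y] = G_y/2 = 0
Gamma^x_ij = (G*[ij,x] - F*[ij,y])/(EG - F^2), Gamma^y_ij = (E*[ij,y] - F*[ij,x])/(EG - F^2)

Answer: Gamma_xxx = 0, Gamma_xxy = 0, Gamma_xyy = 0, Gamma_yxx = 0, Gamma_yxy = -216/145, Gamma_yyy = 0


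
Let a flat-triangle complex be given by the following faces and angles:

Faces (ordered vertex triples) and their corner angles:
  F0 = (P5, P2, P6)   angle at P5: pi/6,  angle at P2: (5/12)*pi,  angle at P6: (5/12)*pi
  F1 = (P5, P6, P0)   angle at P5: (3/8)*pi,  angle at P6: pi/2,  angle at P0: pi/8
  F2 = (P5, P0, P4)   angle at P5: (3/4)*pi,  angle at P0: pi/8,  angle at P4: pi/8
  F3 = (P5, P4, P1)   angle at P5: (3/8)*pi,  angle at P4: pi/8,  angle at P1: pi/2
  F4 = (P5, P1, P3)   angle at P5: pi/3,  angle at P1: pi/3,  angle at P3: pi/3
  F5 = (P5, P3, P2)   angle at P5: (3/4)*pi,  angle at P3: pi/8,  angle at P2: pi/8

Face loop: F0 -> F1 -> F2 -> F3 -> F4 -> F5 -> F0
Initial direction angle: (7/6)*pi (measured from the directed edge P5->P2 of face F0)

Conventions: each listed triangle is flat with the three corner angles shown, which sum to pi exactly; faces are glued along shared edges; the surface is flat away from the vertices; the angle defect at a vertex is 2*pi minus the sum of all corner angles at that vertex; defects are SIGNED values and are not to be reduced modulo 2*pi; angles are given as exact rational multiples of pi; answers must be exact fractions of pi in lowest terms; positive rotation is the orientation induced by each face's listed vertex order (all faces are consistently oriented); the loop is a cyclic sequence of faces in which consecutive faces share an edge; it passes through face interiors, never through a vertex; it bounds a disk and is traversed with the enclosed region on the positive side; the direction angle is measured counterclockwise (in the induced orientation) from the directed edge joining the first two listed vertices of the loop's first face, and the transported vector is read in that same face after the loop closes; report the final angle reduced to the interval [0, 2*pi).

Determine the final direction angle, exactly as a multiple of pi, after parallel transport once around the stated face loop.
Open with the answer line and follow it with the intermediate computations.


Answer: final direction angle = (5/12)*pi

enclosed vertex P5: corner angles sum to (11/4)*pi, defect = 2*pi - (11/4)*pi = (-3/4)*pi
by Gauss-Bonnet the loop rotates the vector by the enclosed defect sum (positive orientation, mod 2*pi)
final angle = (7/6)*pi - (3/4)*pi = (5/12)*pi (mod 2*pi)


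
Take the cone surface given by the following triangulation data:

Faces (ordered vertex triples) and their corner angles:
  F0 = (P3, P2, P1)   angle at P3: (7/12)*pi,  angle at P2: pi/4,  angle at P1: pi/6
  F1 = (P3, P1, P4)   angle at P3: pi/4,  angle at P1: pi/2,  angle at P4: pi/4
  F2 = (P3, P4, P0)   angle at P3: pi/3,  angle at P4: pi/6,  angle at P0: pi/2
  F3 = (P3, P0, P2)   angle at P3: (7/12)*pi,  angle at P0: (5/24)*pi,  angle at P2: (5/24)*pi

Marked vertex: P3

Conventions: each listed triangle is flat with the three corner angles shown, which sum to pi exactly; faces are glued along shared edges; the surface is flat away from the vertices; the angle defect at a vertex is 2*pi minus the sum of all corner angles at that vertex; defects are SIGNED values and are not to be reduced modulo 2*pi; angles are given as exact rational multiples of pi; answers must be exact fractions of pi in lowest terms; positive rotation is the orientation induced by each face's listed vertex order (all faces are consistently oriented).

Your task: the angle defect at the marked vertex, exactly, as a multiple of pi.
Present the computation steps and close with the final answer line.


Sum of corner angles at P3: (7/4)*pi
defect = 2*pi - (7/4)*pi

Answer: defect(P3) = pi/4


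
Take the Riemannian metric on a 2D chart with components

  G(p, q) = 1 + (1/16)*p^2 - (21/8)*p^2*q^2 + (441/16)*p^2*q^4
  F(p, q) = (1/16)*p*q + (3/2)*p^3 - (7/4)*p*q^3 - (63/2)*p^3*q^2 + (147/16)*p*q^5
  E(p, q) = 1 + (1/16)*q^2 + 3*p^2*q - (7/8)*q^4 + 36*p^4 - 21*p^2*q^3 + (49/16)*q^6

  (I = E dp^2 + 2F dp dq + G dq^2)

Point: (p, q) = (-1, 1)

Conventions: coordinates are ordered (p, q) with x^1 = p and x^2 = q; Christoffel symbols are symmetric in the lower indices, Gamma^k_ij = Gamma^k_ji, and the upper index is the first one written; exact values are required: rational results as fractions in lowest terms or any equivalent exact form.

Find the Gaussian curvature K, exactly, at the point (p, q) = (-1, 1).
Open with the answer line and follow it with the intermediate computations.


Answer: K = -2416/34225

E = 85/4, F = 45/2, G = 26, EG - F^2 = 185/4 at the point
E_p = -108, E_q = -45, F_p = -165/2, F_q = 89/4, G_p = -50, G_q = 105
E_qq = -89/2, F_pq = -593/4, G_pp = 50
Compute both Brioschi determinants and normalise by (EG - F^2)^2.
M1 = [[-E_qq/2 + F_pq - G_pp/2, E_p/2, F_p - E_q/2], [F_q - G_p/2, E, F], [G_q/2, F, G]] = [[-151, -54, -60], [189/4, 85/4, 45/2], [105/2, 45/2, 26]]; det M1 = -5129/4
M2 = [[0, E_q/2, G_p/2], [E_q/2, E, F], [G_p/2, F, G]] = [[0, -45/2, -25], [-45/2, 85/4, 45/2], [-25, 45/2, 26]]; det M2 = -4525/4
det M1 - det M2 = -151; K = -151 / (185/4)^2 = -2416/34225


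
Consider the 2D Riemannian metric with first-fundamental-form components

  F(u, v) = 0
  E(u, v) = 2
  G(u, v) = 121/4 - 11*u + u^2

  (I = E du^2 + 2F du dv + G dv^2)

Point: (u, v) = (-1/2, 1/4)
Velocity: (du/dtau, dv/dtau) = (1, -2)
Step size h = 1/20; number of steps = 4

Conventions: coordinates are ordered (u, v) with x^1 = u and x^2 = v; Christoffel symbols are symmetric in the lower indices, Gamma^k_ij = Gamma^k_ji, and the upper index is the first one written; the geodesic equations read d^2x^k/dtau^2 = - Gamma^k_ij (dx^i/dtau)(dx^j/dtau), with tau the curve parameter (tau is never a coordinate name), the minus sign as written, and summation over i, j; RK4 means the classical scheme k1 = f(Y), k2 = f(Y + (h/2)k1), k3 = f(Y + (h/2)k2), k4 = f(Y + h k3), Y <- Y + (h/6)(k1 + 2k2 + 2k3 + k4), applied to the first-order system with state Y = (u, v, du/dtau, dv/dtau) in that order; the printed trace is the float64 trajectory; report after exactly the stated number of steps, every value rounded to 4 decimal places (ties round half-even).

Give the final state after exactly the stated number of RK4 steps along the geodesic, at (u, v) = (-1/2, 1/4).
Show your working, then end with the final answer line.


f(Y) = (du/dtau, dv/dtau, -Gamma^u_ij Y'^i Y'^j, -Gamma^v_ij Y'^i Y'^j) with the Gammas evaluated at the stage position; h = 0.050000; intermediate values shown to 6 dp
step 0: u = -0.5000, v = 0.2500, du/dtau = 1.0000, dv/dtau = -2.0000
step 1:
  k1: at (u, v) = (-0.500000, 0.250000), (du/dtau, dv/dtau) = (1.000000, -2.000000); Gamma_uuu = 0.000000, Gamma_uuv = 0.000000, Gamma_uvv = 3.000000, Gamma_vuu = 0.000000, Gamma_vuv = -0.166667, Gamma_vvv = 0.000000; k1 = (1.000000, -2.000000, -12.000000, -0.666667)
  k2: at (u, v) = (-0.475000, 0.200000), (du/dtau, dv/dtau) = (0.700000, -2.016667); Gamma_uuu = 0.000000, Gamma_uuv = 0.000000, Gamma_uvv = 2.987500, Gamma_vuu = 0.000000, Gamma_vuv = -0.167364, Gamma_vvv = 0.000000; k2 = (0.700000, -2.016667, -12.149997, -0.472524)
  k3: at (u, v) = (-0.482500, 0.199583), (du/dtau, dv/dtau) = (0.696250, -2.011813); Gamma_uuu = 0.000000, Gamma_uuv = 0.000000, Gamma_uvv = 2.991250, Gamma_vuu = 0.000000, Gamma_vuv = -0.167154, Gamma_vvv = 0.000000; k3 = (0.696250, -2.011813, -12.106761, -0.468274)
  k4: at (u, v) = (-0.465187, 0.149409), (du/dtau, dv/dtau) = (0.394662, -2.023414); Gamma_uuu = 0.000000, Gamma_uuv = 0.000000, Gamma_uvv = 2.982594, Gamma_vuu = 0.000000, Gamma_vuv = -0.167639, Gamma_vvv = 0.000000; k4 = (0.394662, -2.023414, -12.211344, -0.267742)
  Y <- Y + (h/6)(k1 + 2k2 + 2k3 + k4): u = -0.4651, v = 0.1493, du/dtau = 0.3940, dv/dtau = -2.0235
step 2:
  k1: at (u, v) = (-0.465107, 0.149330), (du/dtau, dv/dtau) = (0.393959, -2.023467); Gamma_uuu = 0.000000, Gamma_uuv = 0.000000, Gamma_uvv = 2.982553, Gamma_vuu = 0.000000, Gamma_vuv = -0.167642, Gamma_vvv = 0.000000; k1 = (0.393959, -2.023467, -12.211819, -0.267276)
  k2: at (u, v) = (-0.455258, 0.098744), (du/dtau, dv/dtau) = (0.088664, -2.030149); Gamma_uuu = 0.000000, Gamma_uuv = 0.000000, Gamma_uvv = 2.977629, Gamma_vuu = 0.000000, Gamma_vuv = -0.167919, Gamma_vvv = 0.000000; k2 = (0.088664, -2.030149, -12.272308, -0.060451)
  k3: at (u, v) = (-0.462890, 0.098577), (du/dtau, dv/dtau) = (0.087152, -2.024978); Gamma_uuu = 0.000000, Gamma_uuv = 0.000000, Gamma_uvv = 2.981445, Gamma_vuu = 0.000000, Gamma_vuv = -0.167704, Gamma_vvv = 0.000000; k3 = (0.087152, -2.024978, -12.225523, -0.059193)
  k4: at (u, v) = (-0.460749, 0.048081), (du/dtau, dv/dtau) = (-0.217317, -2.026426); Gamma_uuu = 0.000000, Gamma_uuv = 0.000000, Gamma_uvv = 2.980375, Gamma_vuu = 0.000000, Gamma_vuv = -0.167764, Gamma_vvv = 0.000000; k4 = (-0.217317, -2.026426, -12.238622, 0.147759)
  Y <- Y + (h/6)(k1 + 2k2 + 2k3 + k4): u = -0.4607, v = 0.0480, du/dtau = -0.2181, dv/dtau = -2.0265
step 3:
  k1: at (u, v) = (-0.460705, 0.047996), (du/dtau, dv/dtau) = (-0.218091, -2.026457); Gamma_uuu = 0.000000, Gamma_uuv = 0.000000, Gamma_uvv = 2.980352, Gamma_vuu = 0.000000, Gamma_vuv = -0.167765, Gamma_vvv = 0.000000; k1 = (-0.218091, -2.026457, -12.238897, 0.148289)
  k2: at (u, v) = (-0.466157, -0.002666), (du/dtau, dv/dtau) = (-0.524064, -2.022750); Gamma_uuu = 0.000000, Gamma_uuv = 0.000000, Gamma_uvv = 2.983078, Gamma_vuu = 0.000000, Gamma_vuv = -0.167612, Gamma_vvv = 0.000000; k2 = (-0.524064, -2.022750, -12.205312, 0.355354)
  k3: at (u, v) = (-0.473806, -0.002573), (du/dtau, dv/dtau) = (-0.523224, -2.017573); Gamma_uuu = 0.000000, Gamma_uuv = 0.000000, Gamma_uvv = 2.986903, Gamma_vuu = 0.000000, Gamma_vuv = -0.167397, Gamma_vvv = 0.000000; k3 = (-0.523224, -2.017573, -12.158489, 0.353424)
  k4: at (u, v) = (-0.486866, -0.052883), (du/dtau, dv/dtau) = (-0.826016, -2.008786); Gamma_uuu = 0.000000, Gamma_uuv = 0.000000, Gamma_uvv = 2.993433, Gamma_vuu = 0.000000, Gamma_vuv = -0.167032, Gamma_vvv = 0.000000; k4 = (-0.826016, -2.008786, -12.079159, 0.554310)
  Y <- Y + (h/6)(k1 + 2k2 + 2k3 + k4): u = -0.4869, v = -0.0530, du/dtau = -0.8268, dv/dtau = -2.0088
step 4:
  k1: at (u, v) = (-0.486860, -0.052970), (du/dtau, dv/dtau) = (-0.826805, -2.008789); Gamma_uuu = 0.000000, Gamma_uuv = 0.000000, Gamma_uvv = 2.993430, Gamma_vuu = 0.000000, Gamma_vuv = -0.167032, Gamma_vvv = 0.000000; k1 = (-0.826805, -2.008789, -12.079187, 0.554841)
  k2: at (u, v) = (-0.507531, -0.103190), (du/dtau, dv/dtau) = (-1.128785, -1.994918); Gamma_uuu = 0.000000, Gamma_uuv = 0.000000, Gamma_uvv = 3.003765, Gamma_vuu = 0.000000, Gamma_vuv = -0.166458, Gamma_vvv = 0.000000; k2 = (-1.128785, -1.994918, -11.954075, 0.749670)
  k3: at (u, v) = (-0.515080, -0.102843), (du/dtau, dv/dtau) = (-1.125657, -1.990047); Gamma_uuu = 0.000000, Gamma_uuv = 0.000000, Gamma_uvv = 3.007540, Gamma_vuu = 0.000000, Gamma_vuv = -0.166249, Gamma_vvv = 0.000000; k3 = (-1.125657, -1.990047, -11.910722, 0.744831)
  k4: at (u, v) = (-0.543143, -0.152472), (du/dtau, dv/dtau) = (-1.422341, -1.971547); Gamma_uuu = 0.000000, Gamma_uuv = 0.000000, Gamma_uvv = 3.021572, Gamma_vuu = 0.000000, Gamma_vuv = -0.165477, Gamma_vvv = 0.000000; k4 = (-1.422341, -1.971547, -11.744844, 0.928064)
  Y <- Y + (h/6)(k1 + 2k2 + 2k3 + k4): u = -0.5432, v = -0.1526, du/dtau = -1.4231, dv/dtau = -1.9715

Answer: u = -0.5432, v = -0.1526, du/dtau = -1.4231, dv/dtau = -1.9715


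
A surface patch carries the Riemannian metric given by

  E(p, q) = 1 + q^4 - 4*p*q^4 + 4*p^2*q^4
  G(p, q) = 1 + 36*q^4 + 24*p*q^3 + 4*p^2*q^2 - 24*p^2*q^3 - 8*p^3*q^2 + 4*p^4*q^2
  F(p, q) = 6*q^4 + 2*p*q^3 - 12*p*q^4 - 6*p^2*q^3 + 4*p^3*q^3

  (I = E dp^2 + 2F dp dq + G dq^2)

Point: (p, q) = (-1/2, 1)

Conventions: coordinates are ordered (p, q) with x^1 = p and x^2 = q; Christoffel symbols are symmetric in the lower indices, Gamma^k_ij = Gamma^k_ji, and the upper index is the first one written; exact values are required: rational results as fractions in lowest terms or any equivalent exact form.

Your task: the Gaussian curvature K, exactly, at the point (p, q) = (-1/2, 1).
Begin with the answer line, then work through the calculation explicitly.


Answer: K = -592/10201

E = 5, F = 9, G = 85/4, EG - F^2 = 101/4 at the point
E_p = -8, E_q = 16, F_p = -1, F_q = 39, G_p = 36, G_q = 189/2
E_qq = 48, F_pq = -15, G_pp = -4
Compute both Brioschi determinants and normalise by (EG - F^2)^2.
M1 = [[-E_qq/2 + F_pq - G_pp/2, E_p/2, F_p - E_q/2], [F_q - G_p/2, E, F], [G_q/2, F, G]] = [[-37, -4, -9], [21, 5, 9], [189/4, 9, 85/4]]; det M1 = -425
M2 = [[0, E_q/2, G_p/2], [E_q/2, E, F], [G_p/2, F, G]] = [[0, 8, 18], [8, 5, 9], [18, 9, 85/4]]; det M2 = -388
det M1 - det M2 = -37; K = -37 / (101/4)^2 = -592/10201


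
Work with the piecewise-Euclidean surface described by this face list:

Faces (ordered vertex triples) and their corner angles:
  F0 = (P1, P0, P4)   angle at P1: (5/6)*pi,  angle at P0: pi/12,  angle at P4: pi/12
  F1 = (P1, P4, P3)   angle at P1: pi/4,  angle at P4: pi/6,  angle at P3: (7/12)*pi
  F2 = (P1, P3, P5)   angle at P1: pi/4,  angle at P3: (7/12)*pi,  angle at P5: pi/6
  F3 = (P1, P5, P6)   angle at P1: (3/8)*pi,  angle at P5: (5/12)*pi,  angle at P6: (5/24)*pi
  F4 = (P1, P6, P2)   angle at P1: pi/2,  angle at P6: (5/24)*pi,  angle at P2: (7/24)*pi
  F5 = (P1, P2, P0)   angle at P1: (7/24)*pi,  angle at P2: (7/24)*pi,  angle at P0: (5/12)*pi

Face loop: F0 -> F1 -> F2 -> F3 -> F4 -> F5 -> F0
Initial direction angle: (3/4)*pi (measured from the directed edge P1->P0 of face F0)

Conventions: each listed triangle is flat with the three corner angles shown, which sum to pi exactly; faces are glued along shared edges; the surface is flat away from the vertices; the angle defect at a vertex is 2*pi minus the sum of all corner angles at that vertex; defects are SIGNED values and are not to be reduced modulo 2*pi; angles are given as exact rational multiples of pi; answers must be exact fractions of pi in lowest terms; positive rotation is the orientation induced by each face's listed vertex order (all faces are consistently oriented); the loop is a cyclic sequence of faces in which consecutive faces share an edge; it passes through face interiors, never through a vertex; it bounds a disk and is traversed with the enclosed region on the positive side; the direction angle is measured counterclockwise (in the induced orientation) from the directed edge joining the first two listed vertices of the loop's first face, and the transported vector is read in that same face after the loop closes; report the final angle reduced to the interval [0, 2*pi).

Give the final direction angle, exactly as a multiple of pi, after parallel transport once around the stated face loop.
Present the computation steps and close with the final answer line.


enclosed vertex P1: corner angles sum to (5/2)*pi, defect = 2*pi - (5/2)*pi = -pi/2
the final direction is the initial angle plus the enclosed defects, taken mod 2*pi in the induced orientation
final angle = (3/4)*pi - pi/2 = pi/4 (mod 2*pi)

Answer: final direction angle = pi/4


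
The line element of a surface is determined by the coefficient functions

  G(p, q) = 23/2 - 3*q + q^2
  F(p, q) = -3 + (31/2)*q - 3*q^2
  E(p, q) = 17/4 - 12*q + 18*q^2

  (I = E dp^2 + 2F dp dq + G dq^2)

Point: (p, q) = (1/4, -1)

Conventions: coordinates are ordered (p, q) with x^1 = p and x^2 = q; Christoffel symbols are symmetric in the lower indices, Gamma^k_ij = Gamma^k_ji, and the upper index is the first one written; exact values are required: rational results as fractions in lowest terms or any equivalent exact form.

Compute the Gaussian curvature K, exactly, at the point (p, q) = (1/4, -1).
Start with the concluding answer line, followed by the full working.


Answer: K = -28720/100467

E = 137/4, F = -43/2, G = 31/2, EG - F^2 = 549/8 at the point
E_p = 0, E_q = -48, F_p = 0, F_q = 43/2, G_p = 0, G_q = -5
E_qq = 36, F_pq = 0, G_pp = 0
Brioschi: K = (det M1 - det M2) / (EG - F^2)^2 with the standard first/second-derivative matrices M1, M2.
M1 = [[-E_qq/2 + F_pq - G_pp/2, E_p/2, F_p - E_q/2], [F_q - G_p/2, E, F], [G_q/2, F, G]] = [[-18, 0, 24], [43/2, 137/4, -43/2], [-5/2, -43/2, 31/2]]; det M1 = -41097/4
M2 = [[0, E_q/2, G_p/2], [E_q/2, E, F], [G_p/2, F, G]] = [[0, -24, 0], [-24, 137/4, -43/2], [0, -43/2, 31/2]]; det M2 = -8928
det M1 - det M2 = -5385/4; K = -5385/4 / (549/8)^2 = -28720/100467


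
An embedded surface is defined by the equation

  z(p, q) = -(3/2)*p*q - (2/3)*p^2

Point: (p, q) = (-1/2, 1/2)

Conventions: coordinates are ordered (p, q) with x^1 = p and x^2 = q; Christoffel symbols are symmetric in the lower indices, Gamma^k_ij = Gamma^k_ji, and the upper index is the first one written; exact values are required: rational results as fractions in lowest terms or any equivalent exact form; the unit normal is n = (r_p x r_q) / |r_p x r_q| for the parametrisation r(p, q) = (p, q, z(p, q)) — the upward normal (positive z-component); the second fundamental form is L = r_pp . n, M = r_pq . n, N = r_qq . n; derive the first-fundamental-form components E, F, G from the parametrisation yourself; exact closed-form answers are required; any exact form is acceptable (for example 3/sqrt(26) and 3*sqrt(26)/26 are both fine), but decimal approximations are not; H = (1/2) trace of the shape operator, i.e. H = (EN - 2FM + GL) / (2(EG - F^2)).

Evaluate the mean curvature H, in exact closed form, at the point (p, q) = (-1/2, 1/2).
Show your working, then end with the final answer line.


z_p = -1/12, z_q = 3/4, z_pp = -4/3, z_pq = -3/2, z_qq = 0
E = 145/144, F = -1/16, G = 25/16; answer radicand W^2 = 113/72
unnormalised second-form numerators: l = -4/3, m = -3/2, n = 0; L = l/sqrt(113/72), and similarly M = m/sqrt(W^2), N = n/sqrt(W^2)
H = (E*n - 2*F*m + G*l) / (2*(EG - F^2)*sqrt(W^2)); E*n - 2*F*m + G*l = -109/48, EG - F^2 = 113/72, so H = (-327/452)/sqrt(113/72)

Answer: H = -981*sqrt(226)/25538


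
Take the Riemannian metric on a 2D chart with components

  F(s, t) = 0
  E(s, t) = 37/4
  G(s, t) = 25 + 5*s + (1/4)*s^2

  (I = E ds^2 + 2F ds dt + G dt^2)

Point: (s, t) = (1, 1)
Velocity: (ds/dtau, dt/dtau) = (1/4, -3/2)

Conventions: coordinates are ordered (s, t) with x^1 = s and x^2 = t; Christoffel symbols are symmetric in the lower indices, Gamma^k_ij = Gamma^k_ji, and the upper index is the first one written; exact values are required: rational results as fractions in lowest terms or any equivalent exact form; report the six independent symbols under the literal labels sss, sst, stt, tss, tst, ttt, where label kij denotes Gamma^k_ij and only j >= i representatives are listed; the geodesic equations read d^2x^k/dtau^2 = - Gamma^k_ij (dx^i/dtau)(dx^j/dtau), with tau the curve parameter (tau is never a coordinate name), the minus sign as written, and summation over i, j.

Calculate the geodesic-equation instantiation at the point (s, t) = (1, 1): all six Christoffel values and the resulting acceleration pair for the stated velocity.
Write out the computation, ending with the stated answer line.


E = 37/4, F = 0, G = 121/4 at the point
E_s = 0, E_t = 0, F_s = 0, F_t = 0, G_s = 11/2, G_t = 0
EG - F^2 = 4477/16;  g^inv = (16/4477) * [[121/4, 0], [0, 37/4]]
first-kind symbols [ij,l] = (1/2)(d_i g_jl + d_j g_il - d_l g_ij): [ss,s] = E_s/2 = 0, [ss,t] = F_s - E_t/2 = 0, [st,s] = E_t/2 = 0, [st,t] = G_s/2 = 11/4, [tt,s] = F_t - G_s/2 = -11/4, [tt,t] = G_t/2 = 0
Gamma^s_ij = (G*[ij,s] - F*[ij,t])/(EG - F^2), Gamma^t_ij = (E*[ij,t] - F*[ij,s])/(EG - F^2)
Gamma_sss = 0, Gamma_sst = 0, Gamma_stt = -11/37, Gamma_tss = 0, Gamma_tst = 1/11, Gamma_ttt = 0
d^2s/dtau^2 = -(Gamma_sss*(1/4)^2 + 2*Gamma_sst*(1/4)*(-3/2) + Gamma_stt*(-3/2)^2) = 99/148
d^2t/dtau^2 = -(Gamma_tss*(1/4)^2 + 2*Gamma_tst*(1/4)*(-3/2) + Gamma_ttt*(-3/2)^2) = 3/44

Answer: Gamma_sss = 0, Gamma_sst = 0, Gamma_stt = -11/37, Gamma_tss = 0, Gamma_tst = 1/11, Gamma_ttt = 0; accelerations (d^2s/dtau^2, d^2t/dtau^2) = (99/148, 3/44)


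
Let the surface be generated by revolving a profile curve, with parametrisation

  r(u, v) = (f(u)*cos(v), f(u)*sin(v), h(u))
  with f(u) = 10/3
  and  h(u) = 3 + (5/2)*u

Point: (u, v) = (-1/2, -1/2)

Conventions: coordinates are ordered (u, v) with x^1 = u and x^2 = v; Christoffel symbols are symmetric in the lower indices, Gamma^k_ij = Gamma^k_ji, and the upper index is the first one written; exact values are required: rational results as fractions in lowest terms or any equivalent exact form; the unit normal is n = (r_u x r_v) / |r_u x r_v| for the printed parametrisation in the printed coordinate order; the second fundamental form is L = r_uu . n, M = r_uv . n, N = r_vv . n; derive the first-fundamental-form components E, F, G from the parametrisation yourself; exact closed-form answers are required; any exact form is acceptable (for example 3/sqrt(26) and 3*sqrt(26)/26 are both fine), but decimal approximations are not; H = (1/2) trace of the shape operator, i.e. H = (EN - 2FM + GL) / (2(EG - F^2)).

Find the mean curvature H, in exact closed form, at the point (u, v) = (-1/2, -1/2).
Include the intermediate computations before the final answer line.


f = 10/3, f' = 0, f'' = 0, h' = 5/2, h'' = 0
E = 25/4, F = 0, G = 100/9; answer radicand W^2 = 25/4
unnormalised second-form numerators: l = 0, m = 0, n = 25/3; L = l/sqrt(25/4), and similarly M = m/sqrt(W^2), N = n/sqrt(W^2)
H = (E*n - 2*F*m + G*l) / (2*(EG - F^2)*sqrt(W^2)); E*n - 2*F*m + G*l = 625/12, EG - F^2 = 625/9, so H = (3/8)/sqrt(25/4)

Answer: H = 3/20


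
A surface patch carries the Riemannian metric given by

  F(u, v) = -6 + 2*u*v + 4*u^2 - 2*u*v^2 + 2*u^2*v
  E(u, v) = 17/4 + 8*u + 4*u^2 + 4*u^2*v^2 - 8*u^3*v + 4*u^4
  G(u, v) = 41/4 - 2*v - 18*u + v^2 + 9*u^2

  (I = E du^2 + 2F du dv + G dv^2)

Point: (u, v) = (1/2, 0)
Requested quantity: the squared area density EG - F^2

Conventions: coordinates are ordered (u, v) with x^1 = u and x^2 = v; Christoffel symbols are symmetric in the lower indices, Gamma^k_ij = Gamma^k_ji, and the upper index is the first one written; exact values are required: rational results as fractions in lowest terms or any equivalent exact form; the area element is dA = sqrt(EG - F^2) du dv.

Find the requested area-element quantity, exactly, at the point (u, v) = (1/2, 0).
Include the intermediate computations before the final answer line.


E = 19/2, F = -5, G = 7/2; EG - F^2 = 33/4

Answer: EG - F^2 = 33/4


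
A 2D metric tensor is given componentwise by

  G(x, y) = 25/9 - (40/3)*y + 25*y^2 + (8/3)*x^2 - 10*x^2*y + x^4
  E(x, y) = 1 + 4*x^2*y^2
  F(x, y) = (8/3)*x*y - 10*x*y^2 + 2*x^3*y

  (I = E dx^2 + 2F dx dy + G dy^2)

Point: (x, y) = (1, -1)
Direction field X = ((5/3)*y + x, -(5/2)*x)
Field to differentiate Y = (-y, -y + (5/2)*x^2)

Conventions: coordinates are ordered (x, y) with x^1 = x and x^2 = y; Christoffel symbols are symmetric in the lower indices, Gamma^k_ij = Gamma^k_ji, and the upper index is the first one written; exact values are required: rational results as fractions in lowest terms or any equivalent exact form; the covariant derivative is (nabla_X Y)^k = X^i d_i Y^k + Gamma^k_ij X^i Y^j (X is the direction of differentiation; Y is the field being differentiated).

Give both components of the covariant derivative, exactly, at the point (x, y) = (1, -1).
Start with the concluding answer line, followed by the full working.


Answer: (nabla_X Y)^x = 685/529, (nabla_X Y)^y = 5690/1587

E = 5, F = -44/3, G = 493/9 at the point
E_x = 8, E_y = -8, F_x = -56/3, F_y = 74/3, G_x = 88/3, G_y = -220/3
EG - F^2 = 529/9;  g^inv = (9/529) * [[493/9, 44/3], [44/3, 5]]
first-kind symbols [ij,l] = (1/2)(d_i g_jl + d_j g_il - d_l g_ij): [xx,x] = E_x/2 = 4, [xx,y] = F_x - E_y/2 = -44/3, [xy,x] = E_y/2 = -4, [xy,y] = G_x/2 = 44/3, [yy,x] = F_y - G_x/2 = 10, [yy,y] = G_y/2 = -110/3
Gamma^x_ij = (G*[ij,x] - F*[ij,y])/(EG - F^2), Gamma^y_ij = (E*[ij,y] - F*[ij,x])/(EG - F^2)
Gamma_xxx = 36/529, Gamma_xxy = -36/529, Gamma_xyy = 90/529, Gamma_yxx = -132/529, Gamma_yxy = 132/529, Gamma_yyy = -330/529
X = (-2/3, -5/2), Y = (1, 7/2) at the point


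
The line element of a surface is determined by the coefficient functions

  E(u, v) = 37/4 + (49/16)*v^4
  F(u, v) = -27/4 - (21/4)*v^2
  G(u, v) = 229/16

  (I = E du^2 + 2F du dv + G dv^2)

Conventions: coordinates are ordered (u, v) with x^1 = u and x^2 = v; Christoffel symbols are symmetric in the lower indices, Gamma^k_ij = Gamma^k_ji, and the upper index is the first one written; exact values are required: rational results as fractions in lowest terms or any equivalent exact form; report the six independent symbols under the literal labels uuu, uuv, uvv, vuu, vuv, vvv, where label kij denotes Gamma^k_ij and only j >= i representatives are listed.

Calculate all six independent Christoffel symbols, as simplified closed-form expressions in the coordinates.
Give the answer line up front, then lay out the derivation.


Answer: Gamma_uuu = (-8232*v^5 - 10584*v^3)/(4165*v^4 - 18144*v^2 + 22228), Gamma_uuv = 22442*v^3/(4165*v^4 - 18144*v^2 + 22228), Gamma_uvv = -38472*v/(4165*v^4 - 18144*v^2 + 22228), Gamma_vuu = (-4802*v^7 - 14504*v^3)/(4165*v^4 - 18144*v^2 + 22228), Gamma_vuv = (8232*v^5 + 10584*v^3)/(4165*v^4 - 18144*v^2 + 22228), Gamma_vvv = (-14112*v^3 - 18144*v)/(4165*v^4 - 18144*v^2 + 22228)

E = 37/4 + (49/16)*v^4; F = -27/4 - (21/4)*v^2; G = 229/16
Gamma^k_ij = (1/2) g^{kl} (d_i g_jl + d_j g_il - d_l g_ij), with g^inv = (1/(EG-F^2)) [[G, -F], [-F, E]]
first partials: E_u = 0, E_v = (49/4)*v^3, F_u = 0, F_v = -(21/2)*v, G_u = 0, G_v = 0
D = EG - F^2 = 5557/64 - (567/8)*v^2 + (4165/256)*v^4
expanded: Gamma^u_uu = (G E_u - 2F F_u + F E_v)/(2D), Gamma^u_uv = (G E_v - F G_u)/(2D), Gamma^u_vv = (2G F_v - G G_u - F G_v)/(2D), Gamma^v_uu = (2E F_u - E E_v - F E_u)/(2D), Gamma^v_uv = (E G_u - F E_v)/(2D), Gamma^v_vv = (E G_v - 2F F_v + F G_u)/(2D); substitute and cancel common factors


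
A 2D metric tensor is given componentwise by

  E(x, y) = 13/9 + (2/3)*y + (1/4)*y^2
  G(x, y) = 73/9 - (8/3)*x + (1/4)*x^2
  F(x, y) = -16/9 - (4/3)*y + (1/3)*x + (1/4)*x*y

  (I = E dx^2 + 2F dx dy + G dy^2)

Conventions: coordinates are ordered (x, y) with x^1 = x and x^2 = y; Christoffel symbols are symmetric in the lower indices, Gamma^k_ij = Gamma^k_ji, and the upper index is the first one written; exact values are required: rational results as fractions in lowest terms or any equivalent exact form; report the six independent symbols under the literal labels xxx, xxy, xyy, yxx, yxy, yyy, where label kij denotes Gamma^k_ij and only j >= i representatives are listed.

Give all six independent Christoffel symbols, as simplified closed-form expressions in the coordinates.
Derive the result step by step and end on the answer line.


E = 13/9 + (2/3)*y + (1/4)*y^2; F = -16/9 - (4/3)*y + (1/3)*x + (1/4)*x*y; G = 73/9 - (8/3)*x + (1/4)*x^2
Gamma^k_ij = (1/2) g^{kl} (d_i g_jl + d_j g_il - d_l g_ij), with g^inv = (1/(EG-F^2)) [[G, -F], [-F, E]]
first partials: E_x = 0, E_y = 2/3 + (1/2)*y, F_x = 1/3 + (1/4)*y, F_y = -4/3 + (1/4)*x, G_x = -8/3 + (1/2)*x, G_y = 0
D = EG - F^2 = 77/9 + (2/3)*y - (8/3)*x + (1/4)*y^2 + (1/4)*x^2
expanded: Gamma^x_xx = (G E_x - 2F F_x + F E_y)/(2D), Gamma^x_xy = (G E_y - F G_x)/(2D), Gamma^x_yy = (2G F_y - G G_x - F G_y)/(2D), Gamma^y_xx = (2E F_x - E E_y - F E_x)/(2D), Gamma^y_xy = (E G_x - F E_y)/(2D), Gamma^y_yy = (E G_y - 2F F_y + F G_x)/(2D); substitute and cancel common factors

Answer: Gamma_xxx = 0, Gamma_xxy = (9*y + 12)/(9*x^2 - 96*x + 9*y^2 + 24*y + 308), Gamma_xyy = 0, Gamma_yxx = 0, Gamma_yxy = (9*x - 48)/(9*x^2 - 96*x + 9*y^2 + 24*y + 308), Gamma_yyy = 0


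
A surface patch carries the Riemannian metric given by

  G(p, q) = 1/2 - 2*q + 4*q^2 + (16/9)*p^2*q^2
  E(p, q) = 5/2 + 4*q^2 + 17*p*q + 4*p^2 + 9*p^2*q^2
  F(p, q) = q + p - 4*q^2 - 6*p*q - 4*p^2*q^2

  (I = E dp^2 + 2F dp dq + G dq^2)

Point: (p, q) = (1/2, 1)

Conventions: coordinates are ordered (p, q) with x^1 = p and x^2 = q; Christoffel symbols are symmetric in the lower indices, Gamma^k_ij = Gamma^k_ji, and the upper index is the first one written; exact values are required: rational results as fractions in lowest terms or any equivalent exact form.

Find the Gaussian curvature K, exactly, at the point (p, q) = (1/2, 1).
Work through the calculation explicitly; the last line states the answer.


E = 73/4, F = -13/2, G = 53/18, EG - F^2 = 827/72 at the point
E_p = 30, E_q = 21, F_p = -9, F_q = -12, G_p = 16/9, G_q = 62/9
E_qq = 25/2, F_pq = -14, G_pp = 32/9
Brioschi: K = (det M1 - det M2) / (EG - F^2)^2 with the standard first/second-derivative matrices M1, M2.
M1 = [[-E_qq/2 + F_pq - G_pp/2, E_p/2, F_p - E_q/2], [F_q - G_p/2, E, F], [G_q/2, F, G]] = [[-793/36, 15, -39/2], [-116/9, 73/4, -13/2], [31/9, -13/2, 53/18]]; det M1 = -1107983/2592
M2 = [[0, E_q/2, G_p/2], [E_q/2, E, F], [G_p/2, F, G]] = [[0, 21/2, 8/9], [21/2, 73/4, -13/2], [8/9, -13/2, 53/18]]; det M2 = -298325/648
det M1 - det M2 = 28439/864; K = 28439/864 / (827/72)^2 = 170634/683929

Answer: K = 170634/683929


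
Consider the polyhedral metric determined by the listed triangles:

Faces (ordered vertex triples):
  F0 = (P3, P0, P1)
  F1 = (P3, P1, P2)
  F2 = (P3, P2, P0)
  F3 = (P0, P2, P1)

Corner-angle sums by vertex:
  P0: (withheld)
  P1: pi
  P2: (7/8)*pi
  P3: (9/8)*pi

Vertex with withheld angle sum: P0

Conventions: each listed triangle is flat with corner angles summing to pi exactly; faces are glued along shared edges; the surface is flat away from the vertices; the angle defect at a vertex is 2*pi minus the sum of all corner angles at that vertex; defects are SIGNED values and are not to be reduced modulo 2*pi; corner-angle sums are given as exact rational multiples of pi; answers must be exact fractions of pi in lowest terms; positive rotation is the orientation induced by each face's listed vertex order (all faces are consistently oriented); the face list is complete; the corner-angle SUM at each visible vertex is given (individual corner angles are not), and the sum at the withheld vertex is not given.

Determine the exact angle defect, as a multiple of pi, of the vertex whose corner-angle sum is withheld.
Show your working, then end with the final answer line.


V = 4, E = 6, F = 4; chi = V - E + F = 2
Gauss-Bonnet: total defect = 2*pi*chi = 4*pi; visible defects sum to 3*pi

Answer: defect(P0) = pi


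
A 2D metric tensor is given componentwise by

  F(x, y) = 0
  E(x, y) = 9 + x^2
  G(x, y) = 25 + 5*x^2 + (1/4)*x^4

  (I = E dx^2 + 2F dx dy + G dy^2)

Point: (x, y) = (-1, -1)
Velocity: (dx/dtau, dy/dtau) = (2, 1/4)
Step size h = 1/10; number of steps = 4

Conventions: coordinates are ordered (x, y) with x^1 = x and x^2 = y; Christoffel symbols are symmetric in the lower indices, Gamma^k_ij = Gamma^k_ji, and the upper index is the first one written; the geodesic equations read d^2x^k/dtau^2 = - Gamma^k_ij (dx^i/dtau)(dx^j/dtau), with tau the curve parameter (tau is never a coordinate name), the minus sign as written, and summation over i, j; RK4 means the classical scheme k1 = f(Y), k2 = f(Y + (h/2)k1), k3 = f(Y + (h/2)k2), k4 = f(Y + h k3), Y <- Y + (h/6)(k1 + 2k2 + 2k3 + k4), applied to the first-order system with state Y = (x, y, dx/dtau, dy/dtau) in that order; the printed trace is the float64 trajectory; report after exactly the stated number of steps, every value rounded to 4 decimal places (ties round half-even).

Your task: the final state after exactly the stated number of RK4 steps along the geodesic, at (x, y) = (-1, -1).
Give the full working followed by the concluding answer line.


f(Y) = (dx/dtau, dy/dtau, -Gamma^x_ij Y'^i Y'^j, -Gamma^y_ij Y'^i Y'^j) with the Gammas evaluated at the stage position; h = 0.100000; intermediate values shown to 6 dp
step 0: x = -1.0000, y = -1.0000, dx/dtau = 2.0000, dy/dtau = 0.2500
step 1:
  k1: at (x, y) = (-1.000000, -1.000000), (dx/dtau, dy/dtau) = (2.000000, 0.250000); Gamma_xxx = -0.100000, Gamma_xxy = 0.000000, Gamma_xyy = 0.550000, Gamma_yxx = 0.000000, Gamma_yxy = -0.181818, Gamma_yyy = 0.000000; k1 = (2.000000, 0.250000, 0.365625, 0.181818)
  k2: at (x, y) = (-0.900000, -0.987500), (dx/dtau, dy/dtau) = (2.018281, 0.259091); Gamma_xxx = -0.091743, Gamma_xxy = 0.000000, Gamma_xyy = 0.495872, Gamma_yxx = 0.000000, Gamma_yxy = -0.166512, Gamma_yyy = 0.000000; k2 = (2.018281, 0.259091, 0.340425, 0.174145)
  k3: at (x, y) = (-0.899086, -0.987045), (dx/dtau, dy/dtau) = (2.017021, 0.258707); Gamma_xxx = -0.091665, Gamma_xxy = 0.000000, Gamma_xyy = 0.495376, Gamma_yxx = 0.000000, Gamma_yxy = -0.166369, Gamma_yyy = 0.000000; k3 = (2.017021, 0.258707, 0.339774, 0.173628)
  k4: at (x, y) = (-0.798298, -0.974129), (dx/dtau, dy/dtau) = (2.033977, 0.267363); Gamma_xxx = -0.082834, Gamma_xxy = 0.000000, Gamma_xyy = 0.440566, Gamma_yxx = 0.000000, Gamma_yxy = -0.150094, Gamma_yyy = 0.000000; k4 = (2.033977, 0.267363, 0.311198, 0.163246)
  Y <- Y + (h/6)(k1 + 2k2 + 2k3 + k4): x = -0.7983, y = -0.9741, dx/dtau = 2.0340, dy/dtau = 0.2673
step 2:
  k1: at (x, y) = (-0.798257, -0.974117), (dx/dtau, dy/dtau) = (2.033954, 0.267344); Gamma_xxx = -0.082831, Gamma_xxy = 0.000000, Gamma_xyy = 0.440544, Gamma_yxx = 0.000000, Gamma_yxy = -0.150088, Gamma_yyy = 0.000000; k1 = (2.033954, 0.267344, 0.311181, 0.163225)
  k2: at (x, y) = (-0.696559, -0.960750), (dx/dtau, dy/dtau) = (2.049513, 0.275505); Gamma_xxx = -0.073436, Gamma_xxy = 0.000000, Gamma_xyy = 0.384998, Gamma_yxx = 0.000000, Gamma_yxy = -0.132865, Gamma_yyy = 0.000000; k2 = (2.049513, 0.275505, 0.279248, 0.150045)
  k3: at (x, y) = (-0.695781, -0.960342), (dx/dtau, dy/dtau) = (2.047916, 0.274846); Gamma_xxx = -0.073363, Gamma_xxy = 0.000000, Gamma_xyy = 0.384572, Gamma_yxx = 0.000000, Gamma_yxy = -0.132731, Gamma_yyy = 0.000000; k3 = (2.047916, 0.274846, 0.278630, 0.149418)
  k4: at (x, y) = (-0.593465, -0.946633), (dx/dtau, dy/dtau) = (2.061817, 0.282285); Gamma_xxx = -0.063457, Gamma_xxy = 0.000000, Gamma_xyy = 0.328461, Gamma_yxx = 0.000000, Gamma_yxy = -0.114655, Gamma_yyy = 0.000000; k4 = (2.061817, 0.282285, 0.243589, 0.133463)
  Y <- Y + (h/6)(k1 + 2k2 + 2k3 + k4): x = -0.5934, y = -0.9466, dx/dtau = 2.0618, dy/dtau = 0.2823
step 3:
  k1: at (x, y) = (-0.593413, -0.946612), (dx/dtau, dy/dtau) = (2.061796, 0.282270); Gamma_xxx = -0.063452, Gamma_xxy = 0.000000, Gamma_xyy = 0.328433, Gamma_yxx = 0.000000, Gamma_yxy = -0.114646, Gamma_yyy = 0.000000; k1 = (2.061796, 0.282270, 0.243567, 0.133444)
  k2: at (x, y) = (-0.490323, -0.932498), (dx/dtau, dy/dtau) = (2.073974, 0.288943); Gamma_xxx = -0.053063, Gamma_xxy = 0.000000, Gamma_xyy = 0.271693, Gamma_yxx = 0.000000, Gamma_yxy = -0.095762, Gamma_yyy = 0.000000; k2 = (2.073974, 0.288943, 0.205560, 0.114773)
  k3: at (x, y) = (-0.489714, -0.932165), (dx/dtau, dy/dtau) = (2.072074, 0.288009); Gamma_xxx = -0.053000, Gamma_xxy = 0.000000, Gamma_xyy = 0.271357, Gamma_yxx = 0.000000, Gamma_yxy = -0.095649, Gamma_yyy = 0.000000; k3 = (2.072074, 0.288009, 0.205048, 0.114162)
  k4: at (x, y) = (-0.386206, -0.917811), (dx/dtau, dy/dtau) = (2.082301, 0.293687); Gamma_xxx = -0.042212, Gamma_xxy = 0.000000, Gamma_xyy = 0.214209, Gamma_yxx = 0.000000, Gamma_yxy = -0.076106, Gamma_yyy = 0.000000; k4 = (2.082301, 0.293687, 0.164555, 0.093084)
  Y <- Y + (h/6)(k1 + 2k2 + 2k3 + k4): x = -0.3861, y = -0.9178, dx/dtau = 2.0823, dy/dtau = 0.2937
step 4:
  k1: at (x, y) = (-0.386143, -0.917781), (dx/dtau, dy/dtau) = (2.082285, 0.293677); Gamma_xxx = -0.042206, Gamma_xxy = 0.000000, Gamma_xyy = 0.214174, Gamma_yxx = 0.000000, Gamma_yxy = -0.076094, Gamma_yyy = 0.000000; k1 = (2.082285, 0.293677, 0.164528, 0.093066)
  k2: at (x, y) = (-0.282029, -0.903097), (dx/dtau, dy/dtau) = (2.090511, 0.298330); Gamma_xxx = -0.031062, Gamma_xxy = 0.000000, Gamma_xyy = 0.156546, Gamma_yxx = 0.000000, Gamma_yxy = -0.055961, Gamma_yyy = 0.000000; k2 = (2.090511, 0.298330, 0.121816, 0.069801)
  k3: at (x, y) = (-0.281618, -0.902864), (dx/dtau, dy/dtau) = (2.088376, 0.297167); Gamma_xxx = -0.031018, Gamma_xxy = 0.000000, Gamma_xyy = 0.156318, Gamma_yxx = 0.000000, Gamma_yxy = -0.055880, Gamma_yyy = 0.000000; k3 = (2.088376, 0.297167, 0.121473, 0.069358)
  k4: at (x, y) = (-0.177306, -0.888064), (dx/dtau, dy/dtau) = (2.094432, 0.300613); Gamma_xxx = -0.019632, Gamma_xxy = 0.000000, Gamma_xyy = 0.098469, Gamma_yxx = 0.000000, Gamma_yxy = -0.035350, Gamma_yyy = 0.000000; k4 = (2.094432, 0.300613, 0.077220, 0.044514)
  Y <- Y + (h/6)(k1 + 2k2 + 2k3 + k4): x = -0.1772, y = -0.8880, dx/dtau = 2.0944, dy/dtau = 0.3006

Answer: x = -0.1772, y = -0.8880, dx/dtau = 2.0944, dy/dtau = 0.3006
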